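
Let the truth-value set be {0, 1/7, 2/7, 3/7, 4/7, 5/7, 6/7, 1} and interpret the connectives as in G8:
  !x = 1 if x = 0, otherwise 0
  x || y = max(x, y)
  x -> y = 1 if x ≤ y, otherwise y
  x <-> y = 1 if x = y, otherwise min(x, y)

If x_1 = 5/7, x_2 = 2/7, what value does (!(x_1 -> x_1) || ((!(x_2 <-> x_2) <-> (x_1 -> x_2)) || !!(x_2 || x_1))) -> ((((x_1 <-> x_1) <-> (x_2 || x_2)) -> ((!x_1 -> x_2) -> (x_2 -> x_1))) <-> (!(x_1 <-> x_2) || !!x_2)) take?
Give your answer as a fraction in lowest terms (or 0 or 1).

1

x_1 -> x_1 = 5/7 -> 5/7 = 1
!(x_1 -> x_1) = !1 = 0
x_2 <-> x_2 = 2/7 <-> 2/7 = 1
!(x_2 <-> x_2) = !1 = 0
x_1 -> x_2 = 5/7 -> 2/7 = 2/7
!(x_2 <-> x_2) <-> (x_1 -> x_2) = 0 <-> 2/7 = 0
x_2 || x_1 = 2/7 || 5/7 = 5/7
!(x_2 || x_1) = !5/7 = 0
!!(x_2 || x_1) = !0 = 1
(!(x_2 <-> x_2) <-> (x_1 -> x_2)) || !!(x_2 || x_1) = 0 || 1 = 1
!(x_1 -> x_1) || ((!(x_2 <-> x_2) <-> (x_1 -> x_2)) || !!(x_2 || x_1)) = 0 || 1 = 1
x_1 <-> x_1 = 5/7 <-> 5/7 = 1
x_2 || x_2 = 2/7 || 2/7 = 2/7
(x_1 <-> x_1) <-> (x_2 || x_2) = 1 <-> 2/7 = 2/7
!x_1 = !5/7 = 0
!x_1 -> x_2 = 0 -> 2/7 = 1
x_2 -> x_1 = 2/7 -> 5/7 = 1
(!x_1 -> x_2) -> (x_2 -> x_1) = 1 -> 1 = 1
((x_1 <-> x_1) <-> (x_2 || x_2)) -> ((!x_1 -> x_2) -> (x_2 -> x_1)) = 2/7 -> 1 = 1
x_1 <-> x_2 = 5/7 <-> 2/7 = 2/7
!(x_1 <-> x_2) = !2/7 = 0
!x_2 = !2/7 = 0
!!x_2 = !0 = 1
!(x_1 <-> x_2) || !!x_2 = 0 || 1 = 1
(((x_1 <-> x_1) <-> (x_2 || x_2)) -> ((!x_1 -> x_2) -> (x_2 -> x_1))) <-> (!(x_1 <-> x_2) || !!x_2) = 1 <-> 1 = 1
(!(x_1 -> x_1) || ((!(x_2 <-> x_2) <-> (x_1 -> x_2)) || !!(x_2 || x_1))) -> ((((x_1 <-> x_1) <-> (x_2 || x_2)) -> ((!x_1 -> x_2) -> (x_2 -> x_1))) <-> (!(x_1 <-> x_2) || !!x_2)) = 1 -> 1 = 1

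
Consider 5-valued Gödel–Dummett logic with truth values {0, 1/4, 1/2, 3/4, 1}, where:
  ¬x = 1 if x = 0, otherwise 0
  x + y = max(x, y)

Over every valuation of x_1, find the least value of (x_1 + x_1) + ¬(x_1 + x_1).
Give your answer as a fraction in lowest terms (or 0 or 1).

Take x_1 = 1/4:
x_1 + x_1 = 1/4 + 1/4 = 1/4
x_1 + x_1 = 1/4 + 1/4 = 1/4
¬(x_1 + x_1) = ¬1/4 = 0
(x_1 + x_1) + ¬(x_1 + x_1) = 1/4 + 0 = 1/4
No assignment yields a value below 1/4, so this is the minimum.

1/4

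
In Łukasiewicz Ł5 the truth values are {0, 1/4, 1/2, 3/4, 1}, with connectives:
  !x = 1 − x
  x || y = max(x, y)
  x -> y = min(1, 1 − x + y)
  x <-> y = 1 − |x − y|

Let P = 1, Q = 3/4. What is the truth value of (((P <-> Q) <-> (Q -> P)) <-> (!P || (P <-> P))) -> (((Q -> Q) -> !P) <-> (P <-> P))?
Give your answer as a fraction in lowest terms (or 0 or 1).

P <-> Q = 1 <-> 3/4 = 3/4
Q -> P = 3/4 -> 1 = 1
(P <-> Q) <-> (Q -> P) = 3/4 <-> 1 = 3/4
!P = !1 = 0
P <-> P = 1 <-> 1 = 1
!P || (P <-> P) = 0 || 1 = 1
((P <-> Q) <-> (Q -> P)) <-> (!P || (P <-> P)) = 3/4 <-> 1 = 3/4
Q -> Q = 3/4 -> 3/4 = 1
!P = !1 = 0
(Q -> Q) -> !P = 1 -> 0 = 0
P <-> P = 1 <-> 1 = 1
((Q -> Q) -> !P) <-> (P <-> P) = 0 <-> 1 = 0
(((P <-> Q) <-> (Q -> P)) <-> (!P || (P <-> P))) -> (((Q -> Q) -> !P) <-> (P <-> P)) = 3/4 -> 0 = 1/4

1/4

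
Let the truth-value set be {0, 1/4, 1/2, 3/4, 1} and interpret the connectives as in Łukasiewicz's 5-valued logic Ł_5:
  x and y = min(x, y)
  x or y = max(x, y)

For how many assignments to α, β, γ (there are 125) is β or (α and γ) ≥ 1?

29

value 1: 29 assignments (counts)
value 3/4: 33 assignments
value 1/2: 31 assignments
value 1/4: 23 assignments
value 0: 9 assignments
So 29 of the 125 assignments meet the threshold.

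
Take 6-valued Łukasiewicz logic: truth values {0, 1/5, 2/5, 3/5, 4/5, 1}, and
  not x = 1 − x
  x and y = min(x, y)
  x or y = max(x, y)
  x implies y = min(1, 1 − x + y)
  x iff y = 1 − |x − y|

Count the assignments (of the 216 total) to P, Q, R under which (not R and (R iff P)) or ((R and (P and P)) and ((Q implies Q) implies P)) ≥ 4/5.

54

value 1: 12 assignments (counts)
value 4/5: 42 assignments (counts)
value 3/5: 72 assignments
value 2/5: 48 assignments
value 1/5: 30 assignments
value 0: 12 assignments
So 54 of the 216 assignments meet the threshold.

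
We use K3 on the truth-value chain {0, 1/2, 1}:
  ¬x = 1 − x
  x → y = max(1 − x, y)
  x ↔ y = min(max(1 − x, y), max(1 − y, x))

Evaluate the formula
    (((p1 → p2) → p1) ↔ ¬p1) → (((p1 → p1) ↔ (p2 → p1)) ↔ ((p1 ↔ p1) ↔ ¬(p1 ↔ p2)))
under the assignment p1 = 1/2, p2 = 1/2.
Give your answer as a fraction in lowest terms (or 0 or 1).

p1 → p2 = 1/2 → 1/2 = 1/2
(p1 → p2) → p1 = 1/2 → 1/2 = 1/2
¬p1 = ¬1/2 = 1/2
((p1 → p2) → p1) ↔ ¬p1 = 1/2 ↔ 1/2 = 1/2
p1 → p1 = 1/2 → 1/2 = 1/2
p2 → p1 = 1/2 → 1/2 = 1/2
(p1 → p1) ↔ (p2 → p1) = 1/2 ↔ 1/2 = 1/2
p1 ↔ p1 = 1/2 ↔ 1/2 = 1/2
p1 ↔ p2 = 1/2 ↔ 1/2 = 1/2
¬(p1 ↔ p2) = ¬1/2 = 1/2
(p1 ↔ p1) ↔ ¬(p1 ↔ p2) = 1/2 ↔ 1/2 = 1/2
((p1 → p1) ↔ (p2 → p1)) ↔ ((p1 ↔ p1) ↔ ¬(p1 ↔ p2)) = 1/2 ↔ 1/2 = 1/2
(((p1 → p2) → p1) ↔ ¬p1) → (((p1 → p1) ↔ (p2 → p1)) ↔ ((p1 ↔ p1) ↔ ¬(p1 ↔ p2))) = 1/2 → 1/2 = 1/2

1/2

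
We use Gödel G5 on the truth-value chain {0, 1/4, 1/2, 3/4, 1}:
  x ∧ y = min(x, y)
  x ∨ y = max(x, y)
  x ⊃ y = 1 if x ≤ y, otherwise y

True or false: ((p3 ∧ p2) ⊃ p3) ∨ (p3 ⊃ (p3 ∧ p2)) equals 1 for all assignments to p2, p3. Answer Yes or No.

Yes

At p2 = 1/2, p3 = 1, for instance:
p3 ∧ p2 = 1 ∧ 1/2 = 1/2
(p3 ∧ p2) ⊃ p3 = 1/2 ⊃ 1 = 1
p3 ⊃ (p3 ∧ p2) = 1 ⊃ 1/2 = 1/2
((p3 ∧ p2) ⊃ p3) ∨ (p3 ⊃ (p3 ∧ p2)) = 1 ∨ 1/2 = 1
and checking the remaining 24 assignments likewise gives ≥ 1 in every case.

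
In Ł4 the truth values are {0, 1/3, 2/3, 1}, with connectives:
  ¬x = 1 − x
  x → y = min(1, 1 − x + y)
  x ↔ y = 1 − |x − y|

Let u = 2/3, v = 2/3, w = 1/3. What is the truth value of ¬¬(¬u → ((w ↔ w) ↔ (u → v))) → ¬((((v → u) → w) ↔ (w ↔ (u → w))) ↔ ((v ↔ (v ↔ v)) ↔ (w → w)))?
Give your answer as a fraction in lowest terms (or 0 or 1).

¬u = ¬2/3 = 1/3
w ↔ w = 1/3 ↔ 1/3 = 1
u → v = 2/3 → 2/3 = 1
(w ↔ w) ↔ (u → v) = 1 ↔ 1 = 1
¬u → ((w ↔ w) ↔ (u → v)) = 1/3 → 1 = 1
¬(¬u → ((w ↔ w) ↔ (u → v))) = ¬1 = 0
¬¬(¬u → ((w ↔ w) ↔ (u → v))) = ¬0 = 1
v → u = 2/3 → 2/3 = 1
(v → u) → w = 1 → 1/3 = 1/3
u → w = 2/3 → 1/3 = 2/3
w ↔ (u → w) = 1/3 ↔ 2/3 = 2/3
((v → u) → w) ↔ (w ↔ (u → w)) = 1/3 ↔ 2/3 = 2/3
v ↔ v = 2/3 ↔ 2/3 = 1
v ↔ (v ↔ v) = 2/3 ↔ 1 = 2/3
w → w = 1/3 → 1/3 = 1
(v ↔ (v ↔ v)) ↔ (w → w) = 2/3 ↔ 1 = 2/3
(((v → u) → w) ↔ (w ↔ (u → w))) ↔ ((v ↔ (v ↔ v)) ↔ (w → w)) = 2/3 ↔ 2/3 = 1
¬((((v → u) → w) ↔ (w ↔ (u → w))) ↔ ((v ↔ (v ↔ v)) ↔ (w → w))) = ¬1 = 0
¬¬(¬u → ((w ↔ w) ↔ (u → v))) → ¬((((v → u) → w) ↔ (w ↔ (u → w))) ↔ ((v ↔ (v ↔ v)) ↔ (w → w))) = 1 → 0 = 0

0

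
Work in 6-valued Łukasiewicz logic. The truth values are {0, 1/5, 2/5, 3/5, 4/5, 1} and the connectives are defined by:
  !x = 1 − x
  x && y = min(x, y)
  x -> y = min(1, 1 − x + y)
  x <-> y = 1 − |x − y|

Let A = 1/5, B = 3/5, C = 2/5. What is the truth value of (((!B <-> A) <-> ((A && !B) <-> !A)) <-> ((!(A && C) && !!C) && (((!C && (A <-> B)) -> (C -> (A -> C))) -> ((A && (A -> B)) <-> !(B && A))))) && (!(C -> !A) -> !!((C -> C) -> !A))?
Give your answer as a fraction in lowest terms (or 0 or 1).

!B = !3/5 = 2/5
!B <-> A = 2/5 <-> 1/5 = 4/5
!B = !3/5 = 2/5
A && !B = 1/5 && 2/5 = 1/5
!A = !1/5 = 4/5
(A && !B) <-> !A = 1/5 <-> 4/5 = 2/5
(!B <-> A) <-> ((A && !B) <-> !A) = 4/5 <-> 2/5 = 3/5
A && C = 1/5 && 2/5 = 1/5
!(A && C) = !1/5 = 4/5
!C = !2/5 = 3/5
!!C = !3/5 = 2/5
!(A && C) && !!C = 4/5 && 2/5 = 2/5
!C = !2/5 = 3/5
A <-> B = 1/5 <-> 3/5 = 3/5
!C && (A <-> B) = 3/5 && 3/5 = 3/5
A -> C = 1/5 -> 2/5 = 1
C -> (A -> C) = 2/5 -> 1 = 1
(!C && (A <-> B)) -> (C -> (A -> C)) = 3/5 -> 1 = 1
A -> B = 1/5 -> 3/5 = 1
A && (A -> B) = 1/5 && 1 = 1/5
B && A = 3/5 && 1/5 = 1/5
!(B && A) = !1/5 = 4/5
(A && (A -> B)) <-> !(B && A) = 1/5 <-> 4/5 = 2/5
((!C && (A <-> B)) -> (C -> (A -> C))) -> ((A && (A -> B)) <-> !(B && A)) = 1 -> 2/5 = 2/5
(!(A && C) && !!C) && (((!C && (A <-> B)) -> (C -> (A -> C))) -> ((A && (A -> B)) <-> !(B && A))) = 2/5 && 2/5 = 2/5
((!B <-> A) <-> ((A && !B) <-> !A)) <-> ((!(A && C) && !!C) && (((!C && (A <-> B)) -> (C -> (A -> C))) -> ((A && (A -> B)) <-> !(B && A)))) = 3/5 <-> 2/5 = 4/5
!A = !1/5 = 4/5
C -> !A = 2/5 -> 4/5 = 1
!(C -> !A) = !1 = 0
C -> C = 2/5 -> 2/5 = 1
!A = !1/5 = 4/5
(C -> C) -> !A = 1 -> 4/5 = 4/5
!((C -> C) -> !A) = !4/5 = 1/5
!!((C -> C) -> !A) = !1/5 = 4/5
!(C -> !A) -> !!((C -> C) -> !A) = 0 -> 4/5 = 1
(((!B <-> A) <-> ((A && !B) <-> !A)) <-> ((!(A && C) && !!C) && (((!C && (A <-> B)) -> (C -> (A -> C))) -> ((A && (A -> B)) <-> !(B && A))))) && (!(C -> !A) -> !!((C -> C) -> !A)) = 4/5 && 1 = 4/5

4/5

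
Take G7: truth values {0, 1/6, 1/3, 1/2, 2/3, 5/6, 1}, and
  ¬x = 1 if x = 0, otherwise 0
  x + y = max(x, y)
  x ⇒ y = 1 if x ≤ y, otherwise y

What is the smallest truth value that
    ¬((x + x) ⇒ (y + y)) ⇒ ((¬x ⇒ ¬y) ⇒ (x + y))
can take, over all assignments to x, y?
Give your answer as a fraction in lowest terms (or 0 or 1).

1/6

Take x = 1/6, y = 0:
x + x = 1/6 + 1/6 = 1/6
y + y = 0 + 0 = 0
(x + x) ⇒ (y + y) = 1/6 ⇒ 0 = 0
¬((x + x) ⇒ (y + y)) = ¬0 = 1
¬x = ¬1/6 = 0
¬y = ¬0 = 1
¬x ⇒ ¬y = 0 ⇒ 1 = 1
x + y = 1/6 + 0 = 1/6
(¬x ⇒ ¬y) ⇒ (x + y) = 1 ⇒ 1/6 = 1/6
¬((x + x) ⇒ (y + y)) ⇒ ((¬x ⇒ ¬y) ⇒ (x + y)) = 1 ⇒ 1/6 = 1/6
No assignment yields a value below 1/6, so this is the minimum.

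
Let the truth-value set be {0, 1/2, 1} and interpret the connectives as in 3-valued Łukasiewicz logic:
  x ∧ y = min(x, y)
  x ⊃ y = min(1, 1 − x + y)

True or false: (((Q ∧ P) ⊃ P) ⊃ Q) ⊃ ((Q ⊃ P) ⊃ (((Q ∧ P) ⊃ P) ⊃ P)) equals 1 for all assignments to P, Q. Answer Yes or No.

P = 0, Q = 0 ↦ 1
P = 0, Q = 1/2 ↦ 1
P = 0, Q = 1 ↦ 1
P = 1/2, Q = 0 ↦ 1
P = 1/2, Q = 1/2 ↦ 1
P = 1/2, Q = 1 ↦ 1
P = 1, Q = 0 ↦ 1
P = 1, Q = 1/2 ↦ 1
P = 1, Q = 1 ↦ 1
Every assignment gives a value ≥ 1.

Yes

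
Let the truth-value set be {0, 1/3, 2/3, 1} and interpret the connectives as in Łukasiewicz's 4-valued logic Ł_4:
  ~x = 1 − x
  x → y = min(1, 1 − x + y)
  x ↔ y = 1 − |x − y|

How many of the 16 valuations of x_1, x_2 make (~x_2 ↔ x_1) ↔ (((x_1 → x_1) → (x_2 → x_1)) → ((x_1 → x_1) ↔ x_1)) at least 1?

x_1 = 0, x_2 = 0 ↦ 1  ≥
x_1 = 0, x_2 = 1/3 ↦ 1  ≥
x_1 = 0, x_2 = 2/3 ↦ 1  ≥
x_1 = 0, x_2 = 1 ↦ 1  ≥
x_1 = 1/3, x_2 = 0 ↦ 1  ≥
x_1 = 1/3, x_2 = 1/3 ↦ 2/3  <
x_1 = 1/3, x_2 = 2/3 ↦ 2/3  <
x_1 = 1/3, x_2 = 1 ↦ 2/3  <
x_1 = 2/3, x_2 = 0 ↦ 1  ≥
x_1 = 2/3, x_2 = 1/3 ↦ 2/3  <
x_1 = 2/3, x_2 = 2/3 ↦ 1  ≥
x_1 = 2/3, x_2 = 1 ↦ 1/3  <
x_1 = 1, x_2 = 0 ↦ 1  ≥
x_1 = 1, x_2 = 1/3 ↦ 2/3  <
x_1 = 1, x_2 = 2/3 ↦ 1/3  <
x_1 = 1, x_2 = 1 ↦ 0  <
So 8 of the 16 assignments meet the threshold.

8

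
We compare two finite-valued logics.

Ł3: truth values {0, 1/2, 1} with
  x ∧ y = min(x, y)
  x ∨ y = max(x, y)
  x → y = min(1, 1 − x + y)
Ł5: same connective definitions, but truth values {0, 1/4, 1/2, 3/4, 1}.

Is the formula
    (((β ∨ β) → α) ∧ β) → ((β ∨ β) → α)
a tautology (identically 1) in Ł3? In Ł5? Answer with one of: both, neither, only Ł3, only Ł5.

In Ł3: every assignment gives 1 — tautology.
In Ł5: every assignment gives 1 — tautology.

both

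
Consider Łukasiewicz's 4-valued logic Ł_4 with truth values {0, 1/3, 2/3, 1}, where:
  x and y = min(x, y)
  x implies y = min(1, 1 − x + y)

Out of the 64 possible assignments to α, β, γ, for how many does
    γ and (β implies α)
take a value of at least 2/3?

26

value 1: 10 assignments (counts)
value 2/3: 16 assignments (counts)
value 1/3: 19 assignments
value 0: 19 assignments
So 26 of the 64 assignments meet the threshold.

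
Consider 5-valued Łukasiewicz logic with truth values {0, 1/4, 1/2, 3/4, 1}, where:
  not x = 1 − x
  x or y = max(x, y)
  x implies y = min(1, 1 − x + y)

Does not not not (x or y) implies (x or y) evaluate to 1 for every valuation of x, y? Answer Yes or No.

Counterexample: take x = 0, y = 0.
x or y = 0 or 0 = 0
not (x or y) = not 0 = 1
not not (x or y) = not 1 = 0
not not not (x or y) = not 0 = 1
not not not (x or y) implies (x or y) = 1 implies 0 = 0
This gives 0 ≠ 1.

No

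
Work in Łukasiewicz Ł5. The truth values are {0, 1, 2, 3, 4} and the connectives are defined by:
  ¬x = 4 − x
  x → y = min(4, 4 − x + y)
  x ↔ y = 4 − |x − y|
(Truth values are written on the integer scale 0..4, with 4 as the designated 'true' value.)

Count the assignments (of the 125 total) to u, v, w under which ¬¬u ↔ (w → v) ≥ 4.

value 4: 25 assignments (counts)
value 3: 34 assignments
value 2: 28 assignments
value 1: 22 assignments
value 0: 16 assignments
So 25 of the 125 assignments meet the threshold.

25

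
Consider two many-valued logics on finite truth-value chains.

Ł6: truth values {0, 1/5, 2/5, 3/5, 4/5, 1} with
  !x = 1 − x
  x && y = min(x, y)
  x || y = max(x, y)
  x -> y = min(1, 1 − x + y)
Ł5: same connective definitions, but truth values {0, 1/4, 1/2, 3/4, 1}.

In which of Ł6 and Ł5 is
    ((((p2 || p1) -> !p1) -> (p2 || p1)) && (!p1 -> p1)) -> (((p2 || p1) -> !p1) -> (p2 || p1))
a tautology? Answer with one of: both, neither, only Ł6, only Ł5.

In Ł6: every assignment gives 1 — tautology.
In Ł5: every assignment gives 1 — tautology.

both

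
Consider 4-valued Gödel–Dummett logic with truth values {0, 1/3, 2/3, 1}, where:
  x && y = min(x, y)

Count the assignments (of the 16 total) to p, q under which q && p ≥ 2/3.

4

p = 0, q = 0 ↦ 0  <
p = 0, q = 1/3 ↦ 0  <
p = 0, q = 2/3 ↦ 0  <
p = 0, q = 1 ↦ 0  <
p = 1/3, q = 0 ↦ 0  <
p = 1/3, q = 1/3 ↦ 1/3  <
p = 1/3, q = 2/3 ↦ 1/3  <
p = 1/3, q = 1 ↦ 1/3  <
p = 2/3, q = 0 ↦ 0  <
p = 2/3, q = 1/3 ↦ 1/3  <
p = 2/3, q = 2/3 ↦ 2/3  ≥
p = 2/3, q = 1 ↦ 2/3  ≥
p = 1, q = 0 ↦ 0  <
p = 1, q = 1/3 ↦ 1/3  <
p = 1, q = 2/3 ↦ 2/3  ≥
p = 1, q = 1 ↦ 1  ≥
So 4 of the 16 assignments meet the threshold.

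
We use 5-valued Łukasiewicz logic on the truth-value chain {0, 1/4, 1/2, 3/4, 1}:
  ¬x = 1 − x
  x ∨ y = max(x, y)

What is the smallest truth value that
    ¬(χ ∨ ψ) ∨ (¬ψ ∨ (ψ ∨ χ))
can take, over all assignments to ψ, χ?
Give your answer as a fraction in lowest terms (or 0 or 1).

Take ψ = 1/2, χ = 0:
χ ∨ ψ = 0 ∨ 1/2 = 1/2
¬(χ ∨ ψ) = ¬1/2 = 1/2
¬ψ = ¬1/2 = 1/2
ψ ∨ χ = 1/2 ∨ 0 = 1/2
¬ψ ∨ (ψ ∨ χ) = 1/2 ∨ 1/2 = 1/2
¬(χ ∨ ψ) ∨ (¬ψ ∨ (ψ ∨ χ)) = 1/2 ∨ 1/2 = 1/2
No assignment yields a value below 1/2, so this is the minimum.

1/2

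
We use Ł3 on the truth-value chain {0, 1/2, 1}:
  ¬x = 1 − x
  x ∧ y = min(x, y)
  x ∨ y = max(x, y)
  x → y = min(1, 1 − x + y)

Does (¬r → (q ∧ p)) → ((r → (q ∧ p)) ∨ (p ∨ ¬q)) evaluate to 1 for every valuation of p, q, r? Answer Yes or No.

No

Counterexample: take p = 0, q = 1/2, r = 1.
¬r = ¬1 = 0
q ∧ p = 1/2 ∧ 0 = 0
¬r → (q ∧ p) = 0 → 0 = 1
q ∧ p = 1/2 ∧ 0 = 0
r → (q ∧ p) = 1 → 0 = 0
¬q = ¬1/2 = 1/2
p ∨ ¬q = 0 ∨ 1/2 = 1/2
(r → (q ∧ p)) ∨ (p ∨ ¬q) = 0 ∨ 1/2 = 1/2
(¬r → (q ∧ p)) → ((r → (q ∧ p)) ∨ (p ∨ ¬q)) = 1 → 1/2 = 1/2
This gives 1/2 ≠ 1.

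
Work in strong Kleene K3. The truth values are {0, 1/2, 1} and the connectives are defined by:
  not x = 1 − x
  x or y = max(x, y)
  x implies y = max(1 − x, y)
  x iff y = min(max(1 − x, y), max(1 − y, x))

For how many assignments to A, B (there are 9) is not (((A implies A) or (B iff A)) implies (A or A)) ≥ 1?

A = 0, B = 0 ↦ 1  ≥
A = 0, B = 1/2 ↦ 1  ≥
A = 0, B = 1 ↦ 1  ≥
A = 1/2, B = 0 ↦ 1/2  <
A = 1/2, B = 1/2 ↦ 1/2  <
A = 1/2, B = 1 ↦ 1/2  <
A = 1, B = 0 ↦ 0  <
A = 1, B = 1/2 ↦ 0  <
A = 1, B = 1 ↦ 0  <
So 3 of the 9 assignments meet the threshold.

3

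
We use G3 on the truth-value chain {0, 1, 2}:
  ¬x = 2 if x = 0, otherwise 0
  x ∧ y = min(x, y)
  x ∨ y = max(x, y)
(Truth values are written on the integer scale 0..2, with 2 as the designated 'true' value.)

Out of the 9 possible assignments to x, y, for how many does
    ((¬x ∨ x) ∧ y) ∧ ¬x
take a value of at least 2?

1

x = 0, y = 0 ↦ 0  <
x = 0, y = 1 ↦ 1  <
x = 0, y = 2 ↦ 2  ≥
x = 1, y = 0 ↦ 0  <
x = 1, y = 1 ↦ 0  <
x = 1, y = 2 ↦ 0  <
x = 2, y = 0 ↦ 0  <
x = 2, y = 1 ↦ 0  <
x = 2, y = 2 ↦ 0  <
So 1 of the 9 assignments meets the threshold.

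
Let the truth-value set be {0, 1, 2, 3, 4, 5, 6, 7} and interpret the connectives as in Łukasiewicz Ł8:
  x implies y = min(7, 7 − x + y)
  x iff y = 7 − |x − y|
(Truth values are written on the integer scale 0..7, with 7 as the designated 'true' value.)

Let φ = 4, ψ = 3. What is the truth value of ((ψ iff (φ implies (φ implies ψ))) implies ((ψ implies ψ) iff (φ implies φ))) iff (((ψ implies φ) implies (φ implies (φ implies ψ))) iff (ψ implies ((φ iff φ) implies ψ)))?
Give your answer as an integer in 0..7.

φ implies ψ = 4 implies 3 = 6
φ implies (φ implies ψ) = 4 implies 6 = 7
ψ iff (φ implies (φ implies ψ)) = 3 iff 7 = 3
ψ implies ψ = 3 implies 3 = 7
φ implies φ = 4 implies 4 = 7
(ψ implies ψ) iff (φ implies φ) = 7 iff 7 = 7
(ψ iff (φ implies (φ implies ψ))) implies ((ψ implies ψ) iff (φ implies φ)) = 3 implies 7 = 7
ψ implies φ = 3 implies 4 = 7
φ implies ψ = 4 implies 3 = 6
φ implies (φ implies ψ) = 4 implies 6 = 7
(ψ implies φ) implies (φ implies (φ implies ψ)) = 7 implies 7 = 7
φ iff φ = 4 iff 4 = 7
(φ iff φ) implies ψ = 7 implies 3 = 3
ψ implies ((φ iff φ) implies ψ) = 3 implies 3 = 7
((ψ implies φ) implies (φ implies (φ implies ψ))) iff (ψ implies ((φ iff φ) implies ψ)) = 7 iff 7 = 7
((ψ iff (φ implies (φ implies ψ))) implies ((ψ implies ψ) iff (φ implies φ))) iff (((ψ implies φ) implies (φ implies (φ implies ψ))) iff (ψ implies ((φ iff φ) implies ψ))) = 7 iff 7 = 7

7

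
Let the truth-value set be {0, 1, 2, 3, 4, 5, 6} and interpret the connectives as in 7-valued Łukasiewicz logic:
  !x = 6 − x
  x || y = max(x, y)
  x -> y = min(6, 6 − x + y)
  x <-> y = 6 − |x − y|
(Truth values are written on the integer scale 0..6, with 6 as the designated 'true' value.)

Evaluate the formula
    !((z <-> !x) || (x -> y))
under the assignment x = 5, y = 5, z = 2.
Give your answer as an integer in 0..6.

0

!x = !5 = 1
z <-> !x = 2 <-> 1 = 5
x -> y = 5 -> 5 = 6
(z <-> !x) || (x -> y) = 5 || 6 = 6
!((z <-> !x) || (x -> y)) = !6 = 0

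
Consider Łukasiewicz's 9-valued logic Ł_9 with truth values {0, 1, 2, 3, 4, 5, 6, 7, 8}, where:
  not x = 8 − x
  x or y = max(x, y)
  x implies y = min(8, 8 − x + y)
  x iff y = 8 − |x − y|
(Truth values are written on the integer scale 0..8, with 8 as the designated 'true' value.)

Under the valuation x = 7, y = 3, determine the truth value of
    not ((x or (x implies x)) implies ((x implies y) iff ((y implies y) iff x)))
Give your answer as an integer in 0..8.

3

x implies x = 7 implies 7 = 8
x or (x implies x) = 7 or 8 = 8
x implies y = 7 implies 3 = 4
y implies y = 3 implies 3 = 8
(y implies y) iff x = 8 iff 7 = 7
(x implies y) iff ((y implies y) iff x) = 4 iff 7 = 5
(x or (x implies x)) implies ((x implies y) iff ((y implies y) iff x)) = 8 implies 5 = 5
not ((x or (x implies x)) implies ((x implies y) iff ((y implies y) iff x))) = not 5 = 3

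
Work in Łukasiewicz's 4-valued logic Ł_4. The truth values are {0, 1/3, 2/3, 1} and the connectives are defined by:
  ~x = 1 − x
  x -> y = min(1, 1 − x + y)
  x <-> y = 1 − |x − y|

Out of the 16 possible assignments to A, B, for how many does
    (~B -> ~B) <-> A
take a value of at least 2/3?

A = 0, B = 0 ↦ 0  <
A = 0, B = 1/3 ↦ 0  <
A = 0, B = 2/3 ↦ 0  <
A = 0, B = 1 ↦ 0  <
A = 1/3, B = 0 ↦ 1/3  <
A = 1/3, B = 1/3 ↦ 1/3  <
A = 1/3, B = 2/3 ↦ 1/3  <
A = 1/3, B = 1 ↦ 1/3  <
A = 2/3, B = 0 ↦ 2/3  ≥
A = 2/3, B = 1/3 ↦ 2/3  ≥
A = 2/3, B = 2/3 ↦ 2/3  ≥
A = 2/3, B = 1 ↦ 2/3  ≥
A = 1, B = 0 ↦ 1  ≥
A = 1, B = 1/3 ↦ 1  ≥
A = 1, B = 2/3 ↦ 1  ≥
A = 1, B = 1 ↦ 1  ≥
So 8 of the 16 assignments meet the threshold.

8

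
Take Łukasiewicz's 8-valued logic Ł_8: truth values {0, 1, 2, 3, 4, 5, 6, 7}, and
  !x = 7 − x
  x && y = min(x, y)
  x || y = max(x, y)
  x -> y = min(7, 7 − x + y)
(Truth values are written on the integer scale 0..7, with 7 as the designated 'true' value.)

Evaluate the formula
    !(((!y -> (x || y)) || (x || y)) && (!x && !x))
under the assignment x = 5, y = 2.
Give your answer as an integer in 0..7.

!y = !2 = 5
x || y = 5 || 2 = 5
!y -> (x || y) = 5 -> 5 = 7
x || y = 5 || 2 = 5
(!y -> (x || y)) || (x || y) = 7 || 5 = 7
!x = !5 = 2
!x = !5 = 2
!x && !x = 2 && 2 = 2
((!y -> (x || y)) || (x || y)) && (!x && !x) = 7 && 2 = 2
!(((!y -> (x || y)) || (x || y)) && (!x && !x)) = !2 = 5

5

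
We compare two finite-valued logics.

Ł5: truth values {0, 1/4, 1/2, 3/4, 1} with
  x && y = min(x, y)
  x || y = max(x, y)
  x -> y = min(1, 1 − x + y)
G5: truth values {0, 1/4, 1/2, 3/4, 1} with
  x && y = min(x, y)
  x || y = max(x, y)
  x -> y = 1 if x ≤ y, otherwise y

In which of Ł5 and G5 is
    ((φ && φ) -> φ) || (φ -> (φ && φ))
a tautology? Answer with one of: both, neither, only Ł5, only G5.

In Ł5: every assignment gives 1 — tautology.
In G5: every assignment gives 1 — tautology.

both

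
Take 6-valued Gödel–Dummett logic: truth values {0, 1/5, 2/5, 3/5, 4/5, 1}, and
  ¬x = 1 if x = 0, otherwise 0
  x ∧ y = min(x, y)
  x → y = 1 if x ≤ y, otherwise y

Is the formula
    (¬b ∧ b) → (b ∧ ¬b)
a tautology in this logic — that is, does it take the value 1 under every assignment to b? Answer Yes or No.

b = 0 ↦ 1
b = 1/5 ↦ 1
b = 2/5 ↦ 1
b = 3/5 ↦ 1
b = 4/5 ↦ 1
b = 1 ↦ 1
Every assignment gives a value ≥ 1.

Yes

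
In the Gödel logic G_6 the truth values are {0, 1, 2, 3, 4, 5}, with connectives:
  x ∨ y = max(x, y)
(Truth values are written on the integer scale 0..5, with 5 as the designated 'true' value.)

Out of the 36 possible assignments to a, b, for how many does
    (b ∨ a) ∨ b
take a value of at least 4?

value 5: 11 assignments (counts)
value 4: 9 assignments (counts)
value 3: 7 assignments
value 2: 5 assignments
value 1: 3 assignments
value 0: 1 assignment
So 20 of the 36 assignments meet the threshold.

20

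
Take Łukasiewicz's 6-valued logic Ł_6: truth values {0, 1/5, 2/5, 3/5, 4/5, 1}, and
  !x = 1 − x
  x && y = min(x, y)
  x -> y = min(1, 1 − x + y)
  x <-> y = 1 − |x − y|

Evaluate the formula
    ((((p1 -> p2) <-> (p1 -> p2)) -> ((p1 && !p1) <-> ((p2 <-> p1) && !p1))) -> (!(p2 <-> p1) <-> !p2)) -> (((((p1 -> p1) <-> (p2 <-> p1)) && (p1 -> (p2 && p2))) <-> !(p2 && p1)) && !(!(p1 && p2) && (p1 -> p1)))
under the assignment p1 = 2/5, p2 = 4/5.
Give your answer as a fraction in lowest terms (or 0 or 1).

2/5

p1 -> p2 = 2/5 -> 4/5 = 1
p1 -> p2 = 2/5 -> 4/5 = 1
(p1 -> p2) <-> (p1 -> p2) = 1 <-> 1 = 1
!p1 = !2/5 = 3/5
p1 && !p1 = 2/5 && 3/5 = 2/5
p2 <-> p1 = 4/5 <-> 2/5 = 3/5
!p1 = !2/5 = 3/5
(p2 <-> p1) && !p1 = 3/5 && 3/5 = 3/5
(p1 && !p1) <-> ((p2 <-> p1) && !p1) = 2/5 <-> 3/5 = 4/5
((p1 -> p2) <-> (p1 -> p2)) -> ((p1 && !p1) <-> ((p2 <-> p1) && !p1)) = 1 -> 4/5 = 4/5
p2 <-> p1 = 4/5 <-> 2/5 = 3/5
!(p2 <-> p1) = !3/5 = 2/5
!p2 = !4/5 = 1/5
!(p2 <-> p1) <-> !p2 = 2/5 <-> 1/5 = 4/5
(((p1 -> p2) <-> (p1 -> p2)) -> ((p1 && !p1) <-> ((p2 <-> p1) && !p1))) -> (!(p2 <-> p1) <-> !p2) = 4/5 -> 4/5 = 1
p1 -> p1 = 2/5 -> 2/5 = 1
p2 <-> p1 = 4/5 <-> 2/5 = 3/5
(p1 -> p1) <-> (p2 <-> p1) = 1 <-> 3/5 = 3/5
p2 && p2 = 4/5 && 4/5 = 4/5
p1 -> (p2 && p2) = 2/5 -> 4/5 = 1
((p1 -> p1) <-> (p2 <-> p1)) && (p1 -> (p2 && p2)) = 3/5 && 1 = 3/5
p2 && p1 = 4/5 && 2/5 = 2/5
!(p2 && p1) = !2/5 = 3/5
(((p1 -> p1) <-> (p2 <-> p1)) && (p1 -> (p2 && p2))) <-> !(p2 && p1) = 3/5 <-> 3/5 = 1
p1 && p2 = 2/5 && 4/5 = 2/5
!(p1 && p2) = !2/5 = 3/5
p1 -> p1 = 2/5 -> 2/5 = 1
!(p1 && p2) && (p1 -> p1) = 3/5 && 1 = 3/5
!(!(p1 && p2) && (p1 -> p1)) = !3/5 = 2/5
((((p1 -> p1) <-> (p2 <-> p1)) && (p1 -> (p2 && p2))) <-> !(p2 && p1)) && !(!(p1 && p2) && (p1 -> p1)) = 1 && 2/5 = 2/5
((((p1 -> p2) <-> (p1 -> p2)) -> ((p1 && !p1) <-> ((p2 <-> p1) && !p1))) -> (!(p2 <-> p1) <-> !p2)) -> (((((p1 -> p1) <-> (p2 <-> p1)) && (p1 -> (p2 && p2))) <-> !(p2 && p1)) && !(!(p1 && p2) && (p1 -> p1))) = 1 -> 2/5 = 2/5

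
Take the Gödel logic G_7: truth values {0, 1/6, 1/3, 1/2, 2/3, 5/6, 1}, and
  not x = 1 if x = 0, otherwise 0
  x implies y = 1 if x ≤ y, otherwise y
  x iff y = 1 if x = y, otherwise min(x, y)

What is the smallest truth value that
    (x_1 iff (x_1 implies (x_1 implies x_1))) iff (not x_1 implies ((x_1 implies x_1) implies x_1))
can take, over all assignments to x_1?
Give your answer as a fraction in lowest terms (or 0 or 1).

1/6

Take x_1 = 1/6:
x_1 implies x_1 = 1/6 implies 1/6 = 1
x_1 implies (x_1 implies x_1) = 1/6 implies 1 = 1
x_1 iff (x_1 implies (x_1 implies x_1)) = 1/6 iff 1 = 1/6
not x_1 = not 1/6 = 0
x_1 implies x_1 = 1/6 implies 1/6 = 1
(x_1 implies x_1) implies x_1 = 1 implies 1/6 = 1/6
not x_1 implies ((x_1 implies x_1) implies x_1) = 0 implies 1/6 = 1
(x_1 iff (x_1 implies (x_1 implies x_1))) iff (not x_1 implies ((x_1 implies x_1) implies x_1)) = 1/6 iff 1 = 1/6
No assignment yields a value below 1/6, so this is the minimum.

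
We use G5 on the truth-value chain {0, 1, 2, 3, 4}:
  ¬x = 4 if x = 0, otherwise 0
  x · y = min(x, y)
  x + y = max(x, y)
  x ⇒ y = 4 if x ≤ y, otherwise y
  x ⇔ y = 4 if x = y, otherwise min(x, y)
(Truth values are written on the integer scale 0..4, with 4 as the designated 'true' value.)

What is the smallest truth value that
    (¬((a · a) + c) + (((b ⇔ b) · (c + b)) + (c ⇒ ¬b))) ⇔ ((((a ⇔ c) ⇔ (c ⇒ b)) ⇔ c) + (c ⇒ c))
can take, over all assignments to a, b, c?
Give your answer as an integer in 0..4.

Take a = 0, b = 1, c = 1:
a · a = 0 · 0 = 0
(a · a) + c = 0 + 1 = 1
¬((a · a) + c) = ¬1 = 0
b ⇔ b = 1 ⇔ 1 = 4
c + b = 1 + 1 = 1
(b ⇔ b) · (c + b) = 4 · 1 = 1
¬b = ¬1 = 0
c ⇒ ¬b = 1 ⇒ 0 = 0
((b ⇔ b) · (c + b)) + (c ⇒ ¬b) = 1 + 0 = 1
¬((a · a) + c) + (((b ⇔ b) · (c + b)) + (c ⇒ ¬b)) = 0 + 1 = 1
a ⇔ c = 0 ⇔ 1 = 0
c ⇒ b = 1 ⇒ 1 = 4
(a ⇔ c) ⇔ (c ⇒ b) = 0 ⇔ 4 = 0
((a ⇔ c) ⇔ (c ⇒ b)) ⇔ c = 0 ⇔ 1 = 0
c ⇒ c = 1 ⇒ 1 = 4
(((a ⇔ c) ⇔ (c ⇒ b)) ⇔ c) + (c ⇒ c) = 0 + 4 = 4
(¬((a · a) + c) + (((b ⇔ b) · (c + b)) + (c ⇒ ¬b))) ⇔ ((((a ⇔ c) ⇔ (c ⇒ b)) ⇔ c) + (c ⇒ c)) = 1 ⇔ 4 = 1
No assignment yields a value below 1, so this is the minimum.

1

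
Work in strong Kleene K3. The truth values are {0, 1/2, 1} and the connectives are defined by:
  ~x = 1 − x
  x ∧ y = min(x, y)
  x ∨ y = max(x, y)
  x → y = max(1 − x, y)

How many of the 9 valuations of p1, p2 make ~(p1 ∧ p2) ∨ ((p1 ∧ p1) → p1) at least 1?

7

p1 = 0, p2 = 0 ↦ 1  ≥
p1 = 0, p2 = 1/2 ↦ 1  ≥
p1 = 0, p2 = 1 ↦ 1  ≥
p1 = 1/2, p2 = 0 ↦ 1  ≥
p1 = 1/2, p2 = 1/2 ↦ 1/2  <
p1 = 1/2, p2 = 1 ↦ 1/2  <
p1 = 1, p2 = 0 ↦ 1  ≥
p1 = 1, p2 = 1/2 ↦ 1  ≥
p1 = 1, p2 = 1 ↦ 1  ≥
So 7 of the 9 assignments meet the threshold.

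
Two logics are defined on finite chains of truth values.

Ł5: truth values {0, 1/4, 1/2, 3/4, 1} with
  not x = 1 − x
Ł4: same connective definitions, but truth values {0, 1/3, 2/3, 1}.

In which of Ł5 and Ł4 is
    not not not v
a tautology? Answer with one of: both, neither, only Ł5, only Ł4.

In Ł5: at v = 1/4 the value is 3/4 — not a tautology.
In Ł4: at v = 1/3 the value is 2/3 — not a tautology.

neither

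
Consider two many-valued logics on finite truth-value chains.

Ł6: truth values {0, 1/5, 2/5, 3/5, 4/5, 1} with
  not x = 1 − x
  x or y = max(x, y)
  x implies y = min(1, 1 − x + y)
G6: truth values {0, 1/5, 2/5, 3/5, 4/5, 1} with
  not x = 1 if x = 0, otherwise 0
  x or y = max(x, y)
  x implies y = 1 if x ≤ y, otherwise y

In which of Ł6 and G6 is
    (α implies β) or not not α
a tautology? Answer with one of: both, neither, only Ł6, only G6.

only G6

In Ł6: at α = 1/5, β = 0 the value is 4/5 — not a tautology.
In G6: every assignment gives 1 — tautology.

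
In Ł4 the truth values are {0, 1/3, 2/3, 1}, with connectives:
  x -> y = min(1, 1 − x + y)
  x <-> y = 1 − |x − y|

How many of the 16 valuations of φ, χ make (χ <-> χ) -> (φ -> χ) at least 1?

10

φ = 0, χ = 0 ↦ 1  ≥
φ = 0, χ = 1/3 ↦ 1  ≥
φ = 0, χ = 2/3 ↦ 1  ≥
φ = 0, χ = 1 ↦ 1  ≥
φ = 1/3, χ = 0 ↦ 2/3  <
φ = 1/3, χ = 1/3 ↦ 1  ≥
φ = 1/3, χ = 2/3 ↦ 1  ≥
φ = 1/3, χ = 1 ↦ 1  ≥
φ = 2/3, χ = 0 ↦ 1/3  <
φ = 2/3, χ = 1/3 ↦ 2/3  <
φ = 2/3, χ = 2/3 ↦ 1  ≥
φ = 2/3, χ = 1 ↦ 1  ≥
φ = 1, χ = 0 ↦ 0  <
φ = 1, χ = 1/3 ↦ 1/3  <
φ = 1, χ = 2/3 ↦ 2/3  <
φ = 1, χ = 1 ↦ 1  ≥
So 10 of the 16 assignments meet the threshold.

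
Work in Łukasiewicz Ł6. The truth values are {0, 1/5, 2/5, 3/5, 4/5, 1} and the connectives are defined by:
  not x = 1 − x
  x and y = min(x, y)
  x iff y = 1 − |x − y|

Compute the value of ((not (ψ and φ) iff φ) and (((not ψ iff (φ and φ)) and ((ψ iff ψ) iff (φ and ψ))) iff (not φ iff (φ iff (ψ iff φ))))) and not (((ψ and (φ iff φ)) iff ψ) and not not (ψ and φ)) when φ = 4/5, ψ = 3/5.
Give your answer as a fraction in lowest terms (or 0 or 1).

ψ and φ = 3/5 and 4/5 = 3/5
not (ψ and φ) = not 3/5 = 2/5
not (ψ and φ) iff φ = 2/5 iff 4/5 = 3/5
not ψ = not 3/5 = 2/5
φ and φ = 4/5 and 4/5 = 4/5
not ψ iff (φ and φ) = 2/5 iff 4/5 = 3/5
ψ iff ψ = 3/5 iff 3/5 = 1
φ and ψ = 4/5 and 3/5 = 3/5
(ψ iff ψ) iff (φ and ψ) = 1 iff 3/5 = 3/5
(not ψ iff (φ and φ)) and ((ψ iff ψ) iff (φ and ψ)) = 3/5 and 3/5 = 3/5
not φ = not 4/5 = 1/5
ψ iff φ = 3/5 iff 4/5 = 4/5
φ iff (ψ iff φ) = 4/5 iff 4/5 = 1
not φ iff (φ iff (ψ iff φ)) = 1/5 iff 1 = 1/5
((not ψ iff (φ and φ)) and ((ψ iff ψ) iff (φ and ψ))) iff (not φ iff (φ iff (ψ iff φ))) = 3/5 iff 1/5 = 3/5
(not (ψ and φ) iff φ) and (((not ψ iff (φ and φ)) and ((ψ iff ψ) iff (φ and ψ))) iff (not φ iff (φ iff (ψ iff φ)))) = 3/5 and 3/5 = 3/5
φ iff φ = 4/5 iff 4/5 = 1
ψ and (φ iff φ) = 3/5 and 1 = 3/5
(ψ and (φ iff φ)) iff ψ = 3/5 iff 3/5 = 1
ψ and φ = 3/5 and 4/5 = 3/5
not (ψ and φ) = not 3/5 = 2/5
not not (ψ and φ) = not 2/5 = 3/5
((ψ and (φ iff φ)) iff ψ) and not not (ψ and φ) = 1 and 3/5 = 3/5
not (((ψ and (φ iff φ)) iff ψ) and not not (ψ and φ)) = not 3/5 = 2/5
((not (ψ and φ) iff φ) and (((not ψ iff (φ and φ)) and ((ψ iff ψ) iff (φ and ψ))) iff (not φ iff (φ iff (ψ iff φ))))) and not (((ψ and (φ iff φ)) iff ψ) and not not (ψ and φ)) = 3/5 and 2/5 = 2/5

2/5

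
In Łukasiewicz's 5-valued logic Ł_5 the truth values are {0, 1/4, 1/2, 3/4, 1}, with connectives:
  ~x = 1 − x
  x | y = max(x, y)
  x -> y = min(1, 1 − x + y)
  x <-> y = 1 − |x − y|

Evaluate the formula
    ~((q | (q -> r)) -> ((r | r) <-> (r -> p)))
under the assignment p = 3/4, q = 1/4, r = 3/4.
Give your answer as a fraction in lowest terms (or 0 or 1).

1/4

q -> r = 1/4 -> 3/4 = 1
q | (q -> r) = 1/4 | 1 = 1
r | r = 3/4 | 3/4 = 3/4
r -> p = 3/4 -> 3/4 = 1
(r | r) <-> (r -> p) = 3/4 <-> 1 = 3/4
(q | (q -> r)) -> ((r | r) <-> (r -> p)) = 1 -> 3/4 = 3/4
~((q | (q -> r)) -> ((r | r) <-> (r -> p))) = ~3/4 = 1/4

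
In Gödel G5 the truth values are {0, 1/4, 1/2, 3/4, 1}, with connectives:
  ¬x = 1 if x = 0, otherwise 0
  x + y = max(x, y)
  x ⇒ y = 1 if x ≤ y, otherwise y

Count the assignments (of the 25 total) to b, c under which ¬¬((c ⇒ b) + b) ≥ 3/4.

value 1: 21 assignments (counts)
value 0: 4 assignments
So 21 of the 25 assignments meet the threshold.

21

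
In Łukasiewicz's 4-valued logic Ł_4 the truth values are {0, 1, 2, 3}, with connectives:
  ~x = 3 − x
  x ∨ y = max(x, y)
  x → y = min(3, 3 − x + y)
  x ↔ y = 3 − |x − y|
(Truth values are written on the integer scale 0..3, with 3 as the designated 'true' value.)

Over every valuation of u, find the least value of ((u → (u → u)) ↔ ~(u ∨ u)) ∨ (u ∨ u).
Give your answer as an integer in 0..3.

Take u = 1:
u → u = 1 → 1 = 3
u → (u → u) = 1 → 3 = 3
u ∨ u = 1 ∨ 1 = 1
~(u ∨ u) = ~1 = 2
(u → (u → u)) ↔ ~(u ∨ u) = 3 ↔ 2 = 2
u ∨ u = 1 ∨ 1 = 1
((u → (u → u)) ↔ ~(u ∨ u)) ∨ (u ∨ u) = 2 ∨ 1 = 2
No assignment yields a value below 2, so this is the minimum.

2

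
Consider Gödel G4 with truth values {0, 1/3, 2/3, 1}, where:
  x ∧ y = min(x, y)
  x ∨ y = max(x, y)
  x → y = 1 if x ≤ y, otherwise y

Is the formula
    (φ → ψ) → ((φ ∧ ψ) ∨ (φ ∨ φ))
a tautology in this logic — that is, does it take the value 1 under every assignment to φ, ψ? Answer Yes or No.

No

Counterexample: take φ = 0, ψ = 0.
φ → ψ = 0 → 0 = 1
φ ∧ ψ = 0 ∧ 0 = 0
φ ∨ φ = 0 ∨ 0 = 0
(φ ∧ ψ) ∨ (φ ∨ φ) = 0 ∨ 0 = 0
(φ → ψ) → ((φ ∧ ψ) ∨ (φ ∨ φ)) = 1 → 0 = 0
This gives 0 ≠ 1.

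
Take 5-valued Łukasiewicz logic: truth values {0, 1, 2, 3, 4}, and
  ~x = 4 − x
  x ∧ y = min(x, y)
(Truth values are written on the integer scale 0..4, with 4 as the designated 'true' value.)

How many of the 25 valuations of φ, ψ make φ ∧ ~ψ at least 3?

value 4: 1 assignment (counts)
value 3: 3 assignments (counts)
value 2: 5 assignments
value 1: 7 assignments
value 0: 9 assignments
So 4 of the 25 assignments meet the threshold.

4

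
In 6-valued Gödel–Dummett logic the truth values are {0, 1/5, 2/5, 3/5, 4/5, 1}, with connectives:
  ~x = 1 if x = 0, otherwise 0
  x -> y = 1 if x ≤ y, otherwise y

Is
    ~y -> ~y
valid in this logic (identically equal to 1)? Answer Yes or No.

y = 0 ↦ 1
y = 1/5 ↦ 1
y = 2/5 ↦ 1
y = 3/5 ↦ 1
y = 4/5 ↦ 1
y = 1 ↦ 1
Every assignment gives a value ≥ 1.

Yes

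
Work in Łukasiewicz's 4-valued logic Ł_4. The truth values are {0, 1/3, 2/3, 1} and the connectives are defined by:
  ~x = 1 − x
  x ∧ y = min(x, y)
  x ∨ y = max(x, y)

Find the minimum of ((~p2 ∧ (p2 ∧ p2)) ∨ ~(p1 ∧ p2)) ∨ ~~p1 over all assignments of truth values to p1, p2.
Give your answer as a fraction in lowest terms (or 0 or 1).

2/3

Take p1 = 1/3, p2 = 1/3:
~p2 = ~1/3 = 2/3
p2 ∧ p2 = 1/3 ∧ 1/3 = 1/3
~p2 ∧ (p2 ∧ p2) = 2/3 ∧ 1/3 = 1/3
p1 ∧ p2 = 1/3 ∧ 1/3 = 1/3
~(p1 ∧ p2) = ~1/3 = 2/3
(~p2 ∧ (p2 ∧ p2)) ∨ ~(p1 ∧ p2) = 1/3 ∨ 2/3 = 2/3
~p1 = ~1/3 = 2/3
~~p1 = ~2/3 = 1/3
((~p2 ∧ (p2 ∧ p2)) ∨ ~(p1 ∧ p2)) ∨ ~~p1 = 2/3 ∨ 1/3 = 2/3
No assignment yields a value below 2/3, so this is the minimum.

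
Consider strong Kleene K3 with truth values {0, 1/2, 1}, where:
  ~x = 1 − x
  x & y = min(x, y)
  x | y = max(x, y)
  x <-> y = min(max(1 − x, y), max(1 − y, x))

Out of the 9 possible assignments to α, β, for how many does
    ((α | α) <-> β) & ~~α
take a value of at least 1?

1

α = 0, β = 0 ↦ 0  <
α = 0, β = 1/2 ↦ 0  <
α = 0, β = 1 ↦ 0  <
α = 1/2, β = 0 ↦ 1/2  <
α = 1/2, β = 1/2 ↦ 1/2  <
α = 1/2, β = 1 ↦ 1/2  <
α = 1, β = 0 ↦ 0  <
α = 1, β = 1/2 ↦ 1/2  <
α = 1, β = 1 ↦ 1  ≥
So 1 of the 9 assignments meets the threshold.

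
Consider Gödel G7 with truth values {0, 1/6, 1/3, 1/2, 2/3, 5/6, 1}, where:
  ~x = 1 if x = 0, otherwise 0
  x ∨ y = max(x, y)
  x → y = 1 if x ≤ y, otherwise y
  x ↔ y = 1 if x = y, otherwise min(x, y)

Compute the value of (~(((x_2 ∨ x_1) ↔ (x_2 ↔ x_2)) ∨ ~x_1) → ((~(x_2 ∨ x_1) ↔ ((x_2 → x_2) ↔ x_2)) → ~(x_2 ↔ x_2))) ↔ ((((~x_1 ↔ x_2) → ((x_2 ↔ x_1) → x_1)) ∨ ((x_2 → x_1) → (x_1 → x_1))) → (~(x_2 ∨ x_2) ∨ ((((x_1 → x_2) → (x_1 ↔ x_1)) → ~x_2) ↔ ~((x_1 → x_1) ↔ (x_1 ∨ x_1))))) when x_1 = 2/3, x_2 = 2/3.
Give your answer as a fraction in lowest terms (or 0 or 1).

1

x_2 ∨ x_1 = 2/3 ∨ 2/3 = 2/3
x_2 ↔ x_2 = 2/3 ↔ 2/3 = 1
(x_2 ∨ x_1) ↔ (x_2 ↔ x_2) = 2/3 ↔ 1 = 2/3
~x_1 = ~2/3 = 0
((x_2 ∨ x_1) ↔ (x_2 ↔ x_2)) ∨ ~x_1 = 2/3 ∨ 0 = 2/3
~(((x_2 ∨ x_1) ↔ (x_2 ↔ x_2)) ∨ ~x_1) = ~2/3 = 0
x_2 ∨ x_1 = 2/3 ∨ 2/3 = 2/3
~(x_2 ∨ x_1) = ~2/3 = 0
x_2 → x_2 = 2/3 → 2/3 = 1
(x_2 → x_2) ↔ x_2 = 1 ↔ 2/3 = 2/3
~(x_2 ∨ x_1) ↔ ((x_2 → x_2) ↔ x_2) = 0 ↔ 2/3 = 0
x_2 ↔ x_2 = 2/3 ↔ 2/3 = 1
~(x_2 ↔ x_2) = ~1 = 0
(~(x_2 ∨ x_1) ↔ ((x_2 → x_2) ↔ x_2)) → ~(x_2 ↔ x_2) = 0 → 0 = 1
~(((x_2 ∨ x_1) ↔ (x_2 ↔ x_2)) ∨ ~x_1) → ((~(x_2 ∨ x_1) ↔ ((x_2 → x_2) ↔ x_2)) → ~(x_2 ↔ x_2)) = 0 → 1 = 1
~x_1 = ~2/3 = 0
~x_1 ↔ x_2 = 0 ↔ 2/3 = 0
x_2 ↔ x_1 = 2/3 ↔ 2/3 = 1
(x_2 ↔ x_1) → x_1 = 1 → 2/3 = 2/3
(~x_1 ↔ x_2) → ((x_2 ↔ x_1) → x_1) = 0 → 2/3 = 1
x_2 → x_1 = 2/3 → 2/3 = 1
x_1 → x_1 = 2/3 → 2/3 = 1
(x_2 → x_1) → (x_1 → x_1) = 1 → 1 = 1
((~x_1 ↔ x_2) → ((x_2 ↔ x_1) → x_1)) ∨ ((x_2 → x_1) → (x_1 → x_1)) = 1 ∨ 1 = 1
x_2 ∨ x_2 = 2/3 ∨ 2/3 = 2/3
~(x_2 ∨ x_2) = ~2/3 = 0
x_1 → x_2 = 2/3 → 2/3 = 1
x_1 ↔ x_1 = 2/3 ↔ 2/3 = 1
(x_1 → x_2) → (x_1 ↔ x_1) = 1 → 1 = 1
~x_2 = ~2/3 = 0
((x_1 → x_2) → (x_1 ↔ x_1)) → ~x_2 = 1 → 0 = 0
x_1 → x_1 = 2/3 → 2/3 = 1
x_1 ∨ x_1 = 2/3 ∨ 2/3 = 2/3
(x_1 → x_1) ↔ (x_1 ∨ x_1) = 1 ↔ 2/3 = 2/3
~((x_1 → x_1) ↔ (x_1 ∨ x_1)) = ~2/3 = 0
(((x_1 → x_2) → (x_1 ↔ x_1)) → ~x_2) ↔ ~((x_1 → x_1) ↔ (x_1 ∨ x_1)) = 0 ↔ 0 = 1
~(x_2 ∨ x_2) ∨ ((((x_1 → x_2) → (x_1 ↔ x_1)) → ~x_2) ↔ ~((x_1 → x_1) ↔ (x_1 ∨ x_1))) = 0 ∨ 1 = 1
(((~x_1 ↔ x_2) → ((x_2 ↔ x_1) → x_1)) ∨ ((x_2 → x_1) → (x_1 → x_1))) → (~(x_2 ∨ x_2) ∨ ((((x_1 → x_2) → (x_1 ↔ x_1)) → ~x_2) ↔ ~((x_1 → x_1) ↔ (x_1 ∨ x_1)))) = 1 → 1 = 1
(~(((x_2 ∨ x_1) ↔ (x_2 ↔ x_2)) ∨ ~x_1) → ((~(x_2 ∨ x_1) ↔ ((x_2 → x_2) ↔ x_2)) → ~(x_2 ↔ x_2))) ↔ ((((~x_1 ↔ x_2) → ((x_2 ↔ x_1) → x_1)) ∨ ((x_2 → x_1) → (x_1 → x_1))) → (~(x_2 ∨ x_2) ∨ ((((x_1 → x_2) → (x_1 ↔ x_1)) → ~x_2) ↔ ~((x_1 → x_1) ↔ (x_1 ∨ x_1))))) = 1 ↔ 1 = 1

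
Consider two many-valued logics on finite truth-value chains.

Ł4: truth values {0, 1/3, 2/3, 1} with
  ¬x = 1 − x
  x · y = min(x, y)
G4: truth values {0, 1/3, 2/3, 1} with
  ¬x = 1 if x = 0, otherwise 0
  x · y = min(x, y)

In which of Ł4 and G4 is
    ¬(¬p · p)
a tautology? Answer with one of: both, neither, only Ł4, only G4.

only G4

In Ł4: at p = 1/3 the value is 2/3 — not a tautology.
In G4: every assignment gives 1 — tautology.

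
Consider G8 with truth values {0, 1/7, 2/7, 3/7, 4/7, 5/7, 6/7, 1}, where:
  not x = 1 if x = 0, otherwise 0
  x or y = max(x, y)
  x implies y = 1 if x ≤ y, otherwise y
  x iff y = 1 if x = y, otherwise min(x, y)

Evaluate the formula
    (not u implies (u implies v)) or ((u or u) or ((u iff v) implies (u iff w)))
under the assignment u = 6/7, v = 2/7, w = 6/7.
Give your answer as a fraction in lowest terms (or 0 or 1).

not u = not 6/7 = 0
u implies v = 6/7 implies 2/7 = 2/7
not u implies (u implies v) = 0 implies 2/7 = 1
u or u = 6/7 or 6/7 = 6/7
u iff v = 6/7 iff 2/7 = 2/7
u iff w = 6/7 iff 6/7 = 1
(u iff v) implies (u iff w) = 2/7 implies 1 = 1
(u or u) or ((u iff v) implies (u iff w)) = 6/7 or 1 = 1
(not u implies (u implies v)) or ((u or u) or ((u iff v) implies (u iff w))) = 1 or 1 = 1

1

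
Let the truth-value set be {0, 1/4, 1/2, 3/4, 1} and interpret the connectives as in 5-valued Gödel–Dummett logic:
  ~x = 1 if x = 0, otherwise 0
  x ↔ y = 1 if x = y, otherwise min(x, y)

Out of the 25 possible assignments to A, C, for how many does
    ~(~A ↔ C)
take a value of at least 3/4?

17

value 1: 17 assignments (counts)
value 0: 8 assignments
So 17 of the 25 assignments meet the threshold.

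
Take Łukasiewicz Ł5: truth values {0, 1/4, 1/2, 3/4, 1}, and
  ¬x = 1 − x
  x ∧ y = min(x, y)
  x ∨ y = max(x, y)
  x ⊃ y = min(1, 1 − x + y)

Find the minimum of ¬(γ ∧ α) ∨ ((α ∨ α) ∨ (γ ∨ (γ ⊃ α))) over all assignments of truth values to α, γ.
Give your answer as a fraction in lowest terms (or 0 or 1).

Take α = 1/4, γ = 1/2:
γ ∧ α = 1/2 ∧ 1/4 = 1/4
¬(γ ∧ α) = ¬1/4 = 3/4
α ∨ α = 1/4 ∨ 1/4 = 1/4
γ ⊃ α = 1/2 ⊃ 1/4 = 3/4
γ ∨ (γ ⊃ α) = 1/2 ∨ 3/4 = 3/4
(α ∨ α) ∨ (γ ∨ (γ ⊃ α)) = 1/4 ∨ 3/4 = 3/4
¬(γ ∧ α) ∨ ((α ∨ α) ∨ (γ ∨ (γ ⊃ α))) = 3/4 ∨ 3/4 = 3/4
No assignment yields a value below 3/4, so this is the minimum.

3/4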